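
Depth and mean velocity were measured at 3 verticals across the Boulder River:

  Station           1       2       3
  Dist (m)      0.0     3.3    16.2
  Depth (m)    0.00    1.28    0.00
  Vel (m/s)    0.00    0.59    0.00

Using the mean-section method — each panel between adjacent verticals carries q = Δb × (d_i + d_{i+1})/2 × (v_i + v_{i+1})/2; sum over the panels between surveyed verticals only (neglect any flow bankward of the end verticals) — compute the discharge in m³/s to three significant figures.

Panel 1-2: Δb = 3.3 m, d̄ = (0.00+1.28)/2 = 0.64, v̄ = (0.00+0.59)/2 = 0.295 → q = 3.3×0.64×0.295 = 0.6230 m³/s
Panel 2-3: Δb = 12.9 m, d̄ = (1.28+0.00)/2 = 0.64, v̄ = (0.59+0.00)/2 = 0.295 → q = 12.9×0.64×0.295 = 2.436 m³/s
Q = Σ q = 3.059 m³/s

3.06 m³/s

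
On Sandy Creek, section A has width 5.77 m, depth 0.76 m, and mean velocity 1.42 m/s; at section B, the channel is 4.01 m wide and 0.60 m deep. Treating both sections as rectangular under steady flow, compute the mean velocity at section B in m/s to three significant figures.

Q = A₁V₁ = (5.77×0.76) × 1.42 = 6.227 m³/s
A₂ = 4.01 × 0.60 = 2.406 m²
V₂ = Q/A₂ = 6.227/2.406 = 2.588 m/s

2.59 m/s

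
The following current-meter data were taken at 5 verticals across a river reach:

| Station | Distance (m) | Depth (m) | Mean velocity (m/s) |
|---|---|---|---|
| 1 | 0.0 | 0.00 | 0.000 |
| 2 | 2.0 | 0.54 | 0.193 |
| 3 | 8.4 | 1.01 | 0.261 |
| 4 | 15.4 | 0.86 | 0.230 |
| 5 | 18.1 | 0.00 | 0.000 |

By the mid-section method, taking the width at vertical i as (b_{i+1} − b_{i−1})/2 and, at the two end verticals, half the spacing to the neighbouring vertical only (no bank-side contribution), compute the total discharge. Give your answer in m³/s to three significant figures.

w_2 = (8.4 − 0.0)/2 = 4.2 m; q_2 = 0.193 × 0.54 × 4.2 = 0.4377 m³/s
w_3 = (15.4 − 2.0)/2 = 6.7 m; q_3 = 0.261 × 1.01 × 6.7 = 1.766 m³/s
w_4 = (18.1 − 8.4)/2 = 4.85 m; q_4 = 0.230 × 0.86 × 4.85 = 0.9593 m³/s
Stations 1, 5 contribute zero (depth or velocity is 0).
Q = Σ qᵢ = 3.163 m³/s

3.16 m³/s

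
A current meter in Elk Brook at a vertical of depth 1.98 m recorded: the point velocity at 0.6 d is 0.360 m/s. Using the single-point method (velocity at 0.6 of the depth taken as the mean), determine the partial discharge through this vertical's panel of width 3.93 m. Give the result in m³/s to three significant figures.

v̄ = v₀.₆ = 0.360 m/s
q = v̄ × d × w = 0.3600 × 1.98 × 3.93 = 2.801 m³/s

2.80 m³/s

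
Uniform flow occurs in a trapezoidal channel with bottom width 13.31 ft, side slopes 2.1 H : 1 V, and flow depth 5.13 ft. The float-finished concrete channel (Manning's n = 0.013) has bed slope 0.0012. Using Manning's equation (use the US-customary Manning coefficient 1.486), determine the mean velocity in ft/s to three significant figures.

8.82 ft/s

A = (b + z·y)·y = (13.31 + 2.1×5.13)×5.13 = 123.5 ft²
P = b + 2y√(1+z²) = 13.31 + 2×5.13×√(1+2.1²) = 37.17 ft
R = A/P = 123.5/37.17 = 3.323 ft
Q = (1.486/n)·A·R^(2/3)·S^(1/2) = (1.486/0.013) × 123.5 × 3.323^(2/3) × 0.0012^(1/2) = 1089 ft³/s
V = Q/A = 1089/123.5 = 8.818 ft/s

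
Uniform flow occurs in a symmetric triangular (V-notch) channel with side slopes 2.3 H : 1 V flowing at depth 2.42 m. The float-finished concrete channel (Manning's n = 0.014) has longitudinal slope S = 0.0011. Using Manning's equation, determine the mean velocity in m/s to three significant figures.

A = z·y² = 2.3×2.42² = 13.47 m²
P = 2y√(1+z²) = 2×2.42×√(1+2.3²) = 12.14 m
R = A/P = 13.47/12.14 = 1.110 m
Q = (1/n)·A·R^(2/3)·S^(1/2) = (1/0.014) × 13.47 × 1.110^(2/3) × 0.0011^(1/2) = 34.20 m³/s
V = Q/A = 34.20/13.47 = 2.539 m/s

2.54 m/s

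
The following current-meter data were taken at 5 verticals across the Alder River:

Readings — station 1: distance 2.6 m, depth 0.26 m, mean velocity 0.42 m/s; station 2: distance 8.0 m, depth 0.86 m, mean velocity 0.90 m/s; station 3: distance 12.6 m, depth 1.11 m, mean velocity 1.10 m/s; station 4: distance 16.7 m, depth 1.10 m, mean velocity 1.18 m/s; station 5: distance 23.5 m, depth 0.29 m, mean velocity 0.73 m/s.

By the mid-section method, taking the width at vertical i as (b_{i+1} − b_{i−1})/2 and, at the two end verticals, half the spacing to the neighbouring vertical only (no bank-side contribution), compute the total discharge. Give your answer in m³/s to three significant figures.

17.3 m³/s

w_1 = (8.0 − 2.6)/2 = 2.7 m; q_1 = 0.42 × 0.26 × 2.7 = 0.2948 m³/s
w_2 = (12.6 − 2.6)/2 = 5 m; q_2 = 0.90 × 0.86 × 5 = 3.870 m³/s
w_3 = (16.7 − 8.0)/2 = 4.35 m; q_3 = 1.10 × 1.11 × 4.35 = 5.311 m³/s
w_4 = (23.5 − 12.6)/2 = 5.45 m; q_4 = 1.18 × 1.10 × 5.45 = 7.074 m³/s
w_5 = (23.5 − 16.7)/2 = 3.4 m; q_5 = 0.73 × 0.29 × 3.4 = 0.7198 m³/s
Q = Σ qᵢ = 17.27 m³/s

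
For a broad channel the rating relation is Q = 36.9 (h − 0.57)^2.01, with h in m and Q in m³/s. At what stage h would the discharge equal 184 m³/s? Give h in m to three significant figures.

2.79 m

h − h₀ = (Q/C)^(1/b) = (184/36.9)^(1/2.01) = 2.224 m
h = 0.57 + 2.224 = 2.794 m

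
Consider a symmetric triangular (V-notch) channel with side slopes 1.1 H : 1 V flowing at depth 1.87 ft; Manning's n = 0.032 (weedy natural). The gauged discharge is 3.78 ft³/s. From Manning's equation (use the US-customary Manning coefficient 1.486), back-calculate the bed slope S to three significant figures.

0.000732

A = z·y² = 1.1×1.87² = 3.847 ft²
P = 2y√(1+z²) = 2×1.87×√(1+1.1²) = 5.560 ft
R = A/P = 3.847/5.560 = 0.6918 ft
S = (Q·n / (1.486·A·R^(2/3)))² = (3.78×0.032 / (1.486×3.847×0.7822))² = 0.0007318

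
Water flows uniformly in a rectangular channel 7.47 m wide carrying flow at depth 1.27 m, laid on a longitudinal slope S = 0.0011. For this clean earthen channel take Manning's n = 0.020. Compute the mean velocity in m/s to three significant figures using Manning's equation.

A = b·y = 7.47 × 1.27 = 9.487 m²
P = b + 2y = 7.47 + 2×1.27 = 10.01 m
R = A/P = 9.487/10.01 = 0.9477 m
Q = (1/n)·A·R^(2/3)·S^(1/2) = (1/0.020) × 9.487 × 0.9477^(2/3) × 0.0011^(1/2) = 15.18 m³/s
V = Q/A = 15.18/9.487 = 1.600 m/s

1.60 m/s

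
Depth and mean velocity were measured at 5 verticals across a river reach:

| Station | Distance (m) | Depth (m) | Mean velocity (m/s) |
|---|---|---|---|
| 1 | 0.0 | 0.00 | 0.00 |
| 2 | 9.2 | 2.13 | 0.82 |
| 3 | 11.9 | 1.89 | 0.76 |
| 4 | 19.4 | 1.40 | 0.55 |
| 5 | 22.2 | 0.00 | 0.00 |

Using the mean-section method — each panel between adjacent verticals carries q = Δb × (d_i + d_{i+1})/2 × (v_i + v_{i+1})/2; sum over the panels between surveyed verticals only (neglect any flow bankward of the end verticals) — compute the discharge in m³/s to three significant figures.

Panel 1-2: Δb = 9.2 m, d̄ = (0.00+2.13)/2 = 1.065, v̄ = (0.00+0.82)/2 = 0.41 → q = 9.2×1.065×0.41 = 4.017 m³/s
Panel 2-3: Δb = 2.7 m, d̄ = (2.13+1.89)/2 = 2.01, v̄ = (0.82+0.76)/2 = 0.79 → q = 2.7×2.01×0.79 = 4.287 m³/s
Panel 3-4: Δb = 7.5 m, d̄ = (1.89+1.40)/2 = 1.645, v̄ = (0.76+0.55)/2 = 0.655 → q = 7.5×1.645×0.655 = 8.081 m³/s
Panel 4-5: Δb = 2.8 m, d̄ = (1.40+0.00)/2 = 0.7, v̄ = (0.55+0.00)/2 = 0.275 → q = 2.8×0.7×0.275 = 0.5390 m³/s
Q = Σ q = 16.92 m³/s

16.9 m³/s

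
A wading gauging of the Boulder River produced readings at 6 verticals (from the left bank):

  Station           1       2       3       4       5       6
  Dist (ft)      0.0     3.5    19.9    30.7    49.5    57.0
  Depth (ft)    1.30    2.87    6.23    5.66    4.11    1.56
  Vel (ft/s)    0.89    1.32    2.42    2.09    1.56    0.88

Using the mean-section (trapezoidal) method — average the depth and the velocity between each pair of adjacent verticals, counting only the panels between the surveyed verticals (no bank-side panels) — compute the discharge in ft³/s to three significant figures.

Panel 1-2: Δb = 3.5 ft, d̄ = (1.30+2.87)/2 = 2.085, v̄ = (0.89+1.32)/2 = 1.105 → q = 3.5×2.085×1.105 = 8.064 ft³/s
Panel 2-3: Δb = 16.4 ft, d̄ = (2.87+6.23)/2 = 4.55, v̄ = (1.32+2.42)/2 = 1.87 → q = 16.4×4.55×1.87 = 139.5 ft³/s
Panel 3-4: Δb = 10.8 ft, d̄ = (6.23+5.66)/2 = 5.945, v̄ = (2.42+2.09)/2 = 2.255 → q = 10.8×5.945×2.255 = 144.8 ft³/s
Panel 4-5: Δb = 18.8 ft, d̄ = (5.66+4.11)/2 = 4.885, v̄ = (2.09+1.56)/2 = 1.825 → q = 18.8×4.885×1.825 = 167.6 ft³/s
Panel 5-6: Δb = 7.5 ft, d̄ = (4.11+1.56)/2 = 2.835, v̄ = (1.56+0.88)/2 = 1.22 → q = 7.5×2.835×1.22 = 25.94 ft³/s
Q = Σ q = 485.9 ft³/s

486 ft³/s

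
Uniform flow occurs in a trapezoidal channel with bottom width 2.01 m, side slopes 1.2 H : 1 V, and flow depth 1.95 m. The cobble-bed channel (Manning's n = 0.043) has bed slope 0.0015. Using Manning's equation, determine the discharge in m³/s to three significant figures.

7.88 m³/s

A = (b + z·y)·y = (2.01 + 1.2×1.95)×1.95 = 8.483 m²
P = b + 2y√(1+z²) = 2.01 + 2×1.95×√(1+1.2²) = 8.102 m
R = A/P = 8.483/8.102 = 1.047 m
Q = (1/n)·A·R^(2/3)·S^(1/2) = (1/0.043) × 8.483 × 1.047^(2/3) × 0.0015^(1/2) = 7.878 m³/s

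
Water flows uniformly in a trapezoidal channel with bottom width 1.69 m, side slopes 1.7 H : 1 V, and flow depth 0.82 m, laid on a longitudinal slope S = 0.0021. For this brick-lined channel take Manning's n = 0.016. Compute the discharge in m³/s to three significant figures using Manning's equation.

4.64 m³/s

A = (b + z·y)·y = (1.69 + 1.7×0.82)×0.82 = 2.529 m²
P = b + 2y√(1+z²) = 1.69 + 2×0.82×√(1+1.7²) = 4.925 m
R = A/P = 2.529/4.925 = 0.5135 m
Q = (1/n)·A·R^(2/3)·S^(1/2) = (1/0.016) × 2.529 × 0.5135^(2/3) × 0.0021^(1/2) = 4.645 m³/s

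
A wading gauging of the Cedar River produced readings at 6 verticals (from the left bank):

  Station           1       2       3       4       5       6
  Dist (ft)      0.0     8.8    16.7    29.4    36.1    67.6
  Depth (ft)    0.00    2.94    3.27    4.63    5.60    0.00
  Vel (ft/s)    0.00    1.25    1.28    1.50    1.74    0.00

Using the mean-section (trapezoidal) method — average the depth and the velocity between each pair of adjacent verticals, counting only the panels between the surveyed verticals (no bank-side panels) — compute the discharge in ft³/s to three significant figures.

241 ft³/s

Panel 1-2: Δb = 8.8 ft, d̄ = (0.00+2.94)/2 = 1.47, v̄ = (0.00+1.25)/2 = 0.625 → q = 8.8×1.47×0.625 = 8.085 ft³/s
Panel 2-3: Δb = 7.9 ft, d̄ = (2.94+3.27)/2 = 3.105, v̄ = (1.25+1.28)/2 = 1.265 → q = 7.9×3.105×1.265 = 31.03 ft³/s
Panel 3-4: Δb = 12.7 ft, d̄ = (3.27+4.63)/2 = 3.95, v̄ = (1.28+1.50)/2 = 1.39 → q = 12.7×3.95×1.39 = 69.73 ft³/s
Panel 4-5: Δb = 6.7 ft, d̄ = (4.63+5.60)/2 = 5.115, v̄ = (1.50+1.74)/2 = 1.62 → q = 6.7×5.115×1.62 = 55.52 ft³/s
Panel 5-6: Δb = 31.5 ft, d̄ = (5.60+0.00)/2 = 2.8, v̄ = (1.74+0.00)/2 = 0.87 → q = 31.5×2.8×0.87 = 76.73 ft³/s
Q = Σ q = 241.1 ft³/s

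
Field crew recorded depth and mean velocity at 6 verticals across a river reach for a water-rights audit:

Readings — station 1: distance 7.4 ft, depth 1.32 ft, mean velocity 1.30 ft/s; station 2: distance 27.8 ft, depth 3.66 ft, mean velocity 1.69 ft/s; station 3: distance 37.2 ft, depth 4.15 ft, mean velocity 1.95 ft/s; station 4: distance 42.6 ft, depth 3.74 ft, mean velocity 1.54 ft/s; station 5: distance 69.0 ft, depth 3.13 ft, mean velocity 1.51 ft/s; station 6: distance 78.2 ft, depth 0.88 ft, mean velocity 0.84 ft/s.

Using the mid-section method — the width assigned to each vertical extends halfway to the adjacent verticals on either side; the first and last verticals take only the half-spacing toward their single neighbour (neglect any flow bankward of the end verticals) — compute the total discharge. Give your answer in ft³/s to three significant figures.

w_1 = (27.8 − 7.4)/2 = 10.2 ft; q_1 = 1.30 × 1.32 × 10.2 = 17.50 ft³/s
w_2 = (37.2 − 7.4)/2 = 14.9 ft; q_2 = 1.69 × 3.66 × 14.9 = 92.16 ft³/s
w_3 = (42.6 − 27.8)/2 = 7.4 ft; q_3 = 1.95 × 4.15 × 7.4 = 59.88 ft³/s
w_4 = (69.0 − 37.2)/2 = 15.9 ft; q_4 = 1.54 × 3.74 × 15.9 = 91.58 ft³/s
w_5 = (78.2 − 42.6)/2 = 17.8 ft; q_5 = 1.51 × 3.13 × 17.8 = 84.13 ft³/s
w_6 = (78.2 − 69.0)/2 = 4.6 ft; q_6 = 0.84 × 0.88 × 4.6 = 3.400 ft³/s
Q = Σ qᵢ = 348.7 ft³/s

349 ft³/s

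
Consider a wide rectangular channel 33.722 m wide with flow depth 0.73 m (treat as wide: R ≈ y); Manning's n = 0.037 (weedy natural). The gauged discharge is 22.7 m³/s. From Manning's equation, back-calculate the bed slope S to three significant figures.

A = b·y = 33.722 × 0.73 = 24.62 m²
Wide channel: R ≈ y = 0.73 m
S = (Q·n / (1·A·R^(2/3)))² = (22.7×0.037 / (1×24.62×0.8107))² = 0.001771

0.00177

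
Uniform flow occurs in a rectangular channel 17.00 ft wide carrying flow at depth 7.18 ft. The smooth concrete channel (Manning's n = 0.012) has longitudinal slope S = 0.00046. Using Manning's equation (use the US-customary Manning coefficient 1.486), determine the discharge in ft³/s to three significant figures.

802 ft³/s

A = b·y = 17.00 × 7.18 = 122.1 ft²
P = b + 2y = 17.00 + 2×7.18 = 31.36 ft
R = A/P = 122.1/31.36 = 3.892 ft
Q = (1.486/n)·A·R^(2/3)·S^(1/2) = (1.486/0.012) × 122.1 × 3.892^(2/3) × 0.00046^(1/2) = 802.1 ft³/s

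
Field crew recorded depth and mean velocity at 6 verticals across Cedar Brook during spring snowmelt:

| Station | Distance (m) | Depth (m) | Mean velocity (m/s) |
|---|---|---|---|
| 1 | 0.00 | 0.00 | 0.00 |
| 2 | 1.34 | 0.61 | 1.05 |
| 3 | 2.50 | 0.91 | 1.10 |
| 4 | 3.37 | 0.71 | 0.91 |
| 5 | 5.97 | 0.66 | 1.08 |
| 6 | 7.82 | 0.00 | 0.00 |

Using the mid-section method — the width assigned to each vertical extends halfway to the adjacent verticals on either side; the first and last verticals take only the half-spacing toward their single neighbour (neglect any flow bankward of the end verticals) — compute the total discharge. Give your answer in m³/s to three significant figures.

w_2 = (2.50 − 0.00)/2 = 1.25 m; q_2 = 1.05 × 0.61 × 1.25 = 0.8006 m³/s
w_3 = (3.37 − 1.34)/2 = 1.015 m; q_3 = 1.10 × 0.91 × 1.015 = 1.016 m³/s
w_4 = (5.97 − 2.50)/2 = 1.735 m; q_4 = 0.91 × 0.71 × 1.735 = 1.121 m³/s
w_5 = (7.82 − 3.37)/2 = 2.225 m; q_5 = 1.08 × 0.66 × 2.225 = 1.586 m³/s
Stations 1, 6 contribute zero (depth or velocity is 0).
Q = Σ qᵢ = 4.524 m³/s

4.52 m³/s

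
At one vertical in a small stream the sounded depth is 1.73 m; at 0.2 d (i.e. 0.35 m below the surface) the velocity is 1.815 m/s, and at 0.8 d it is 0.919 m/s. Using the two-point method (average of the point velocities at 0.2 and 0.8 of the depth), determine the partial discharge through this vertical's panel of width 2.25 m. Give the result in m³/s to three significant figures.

5.32 m³/s

v̄ = (1.815 + 0.919) / 2 = 1.367 m/s
q = v̄ × d × w = 1.367 × 1.73 × 2.25 = 5.321 m³/s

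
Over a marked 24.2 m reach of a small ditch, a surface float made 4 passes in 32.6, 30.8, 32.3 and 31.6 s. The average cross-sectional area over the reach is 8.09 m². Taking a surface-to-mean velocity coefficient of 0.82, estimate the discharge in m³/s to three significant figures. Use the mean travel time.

5.04 m³/s

t̄ = (32.6 + 30.8 + 32.3 + 31.6) / 4 = 31.825 s
v_surface = L / t̄ = 24.2 / 31.825 = 0.7604 m/s
v_mean = 0.82 × 0.7604 = 0.6235 m/s
Q = A × v_mean = 8.09 × 0.6235 = 5.044 m³/s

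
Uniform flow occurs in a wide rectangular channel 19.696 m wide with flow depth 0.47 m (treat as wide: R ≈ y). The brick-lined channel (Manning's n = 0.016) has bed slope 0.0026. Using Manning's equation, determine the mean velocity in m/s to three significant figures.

1.93 m/s

A = b·y = 19.696 × 0.47 = 9.257 m²
Wide channel: R ≈ y = 0.47 m
Q = (1/n)·A·R^(2/3)·S^(1/2) = (1/0.016) × 9.257 × 0.4700^(2/3) × 0.0026^(1/2) = 17.83 m³/s
V = Q/A = 17.83/9.257 = 1.926 m/s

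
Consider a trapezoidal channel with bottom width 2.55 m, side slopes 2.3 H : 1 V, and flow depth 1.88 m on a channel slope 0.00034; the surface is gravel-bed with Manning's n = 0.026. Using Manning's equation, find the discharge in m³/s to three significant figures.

9.64 m³/s

A = (b + z·y)·y = (2.55 + 2.3×1.88)×1.88 = 12.92 m²
P = b + 2y√(1+z²) = 2.55 + 2×1.88×√(1+2.3²) = 11.98 m
R = A/P = 12.92/11.98 = 1.079 m
Q = (1/n)·A·R^(2/3)·S^(1/2) = (1/0.026) × 12.92 × 1.079^(2/3) × 0.00034^(1/2) = 9.640 m³/s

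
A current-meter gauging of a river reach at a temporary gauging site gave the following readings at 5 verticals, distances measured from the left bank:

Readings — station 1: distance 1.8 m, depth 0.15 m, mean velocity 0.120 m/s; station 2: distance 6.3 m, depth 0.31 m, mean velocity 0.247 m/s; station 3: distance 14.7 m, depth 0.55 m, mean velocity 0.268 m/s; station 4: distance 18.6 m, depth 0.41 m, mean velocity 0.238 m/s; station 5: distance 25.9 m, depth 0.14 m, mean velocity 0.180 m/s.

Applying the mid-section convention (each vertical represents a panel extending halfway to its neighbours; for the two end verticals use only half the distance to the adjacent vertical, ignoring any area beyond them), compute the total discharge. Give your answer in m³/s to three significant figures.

2.08 m³/s

w_1 = (6.3 − 1.8)/2 = 2.25 m; q_1 = 0.120 × 0.15 × 2.25 = 0.04050 m³/s
w_2 = (14.7 − 1.8)/2 = 6.45 m; q_2 = 0.247 × 0.31 × 6.45 = 0.4939 m³/s
w_3 = (18.6 − 6.3)/2 = 6.15 m; q_3 = 0.268 × 0.55 × 6.15 = 0.9065 m³/s
w_4 = (25.9 − 14.7)/2 = 5.6 m; q_4 = 0.238 × 0.41 × 5.6 = 0.5464 m³/s
w_5 = (25.9 − 18.6)/2 = 3.65 m; q_5 = 0.180 × 0.14 × 3.65 = 0.09198 m³/s
Q = Σ qᵢ = 2.079 m³/s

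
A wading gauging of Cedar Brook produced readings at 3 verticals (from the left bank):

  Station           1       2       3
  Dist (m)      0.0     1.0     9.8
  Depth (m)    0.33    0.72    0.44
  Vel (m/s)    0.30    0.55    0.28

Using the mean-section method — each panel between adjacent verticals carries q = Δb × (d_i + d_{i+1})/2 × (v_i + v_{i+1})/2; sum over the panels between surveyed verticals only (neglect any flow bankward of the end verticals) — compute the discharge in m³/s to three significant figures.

Panel 1-2: Δb = 1 m, d̄ = (0.33+0.72)/2 = 0.525, v̄ = (0.30+0.55)/2 = 0.425 → q = 1×0.525×0.425 = 0.2231 m³/s
Panel 2-3: Δb = 8.8 m, d̄ = (0.72+0.44)/2 = 0.58, v̄ = (0.55+0.28)/2 = 0.415 → q = 8.8×0.58×0.415 = 2.118 m³/s
Q = Σ q = 2.341 m³/s

2.34 m³/s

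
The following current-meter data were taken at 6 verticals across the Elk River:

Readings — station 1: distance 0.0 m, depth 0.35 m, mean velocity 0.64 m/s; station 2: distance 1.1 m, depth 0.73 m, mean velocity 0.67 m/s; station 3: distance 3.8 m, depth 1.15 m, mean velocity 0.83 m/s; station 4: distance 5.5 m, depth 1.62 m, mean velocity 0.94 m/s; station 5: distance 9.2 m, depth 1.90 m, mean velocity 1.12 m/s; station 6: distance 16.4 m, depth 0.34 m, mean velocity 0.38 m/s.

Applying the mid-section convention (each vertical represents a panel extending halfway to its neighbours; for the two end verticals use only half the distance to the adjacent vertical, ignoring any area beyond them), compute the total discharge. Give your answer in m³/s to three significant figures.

w_1 = (1.1 − 0.0)/2 = 0.55 m; q_1 = 0.64 × 0.35 × 0.55 = 0.1232 m³/s
w_2 = (3.8 − 0.0)/2 = 1.9 m; q_2 = 0.67 × 0.73 × 1.9 = 0.9293 m³/s
w_3 = (5.5 − 1.1)/2 = 2.2 m; q_3 = 0.83 × 1.15 × 2.2 = 2.100 m³/s
w_4 = (9.2 − 3.8)/2 = 2.7 m; q_4 = 0.94 × 1.62 × 2.7 = 4.112 m³/s
w_5 = (16.4 − 5.5)/2 = 5.45 m; q_5 = 1.12 × 1.90 × 5.45 = 11.60 m³/s
w_6 = (16.4 − 9.2)/2 = 3.6 m; q_6 = 0.38 × 0.34 × 3.6 = 0.4651 m³/s
Q = Σ qᵢ = 19.33 m³/s

19.3 m³/s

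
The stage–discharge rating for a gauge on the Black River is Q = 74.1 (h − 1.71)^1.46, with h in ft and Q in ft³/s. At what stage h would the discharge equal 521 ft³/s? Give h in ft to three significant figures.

5.51 ft

h − h₀ = (Q/C)^(1/b) = (521/74.1)^(1/1.46) = 3.803 ft
h = 1.71 + 3.803 = 5.513 ft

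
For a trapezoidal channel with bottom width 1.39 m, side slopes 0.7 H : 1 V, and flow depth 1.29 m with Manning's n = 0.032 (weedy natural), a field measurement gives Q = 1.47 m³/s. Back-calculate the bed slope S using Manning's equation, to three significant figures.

A = (b + z·y)·y = (1.39 + 0.7×1.29)×1.29 = 2.958 m²
P = b + 2y√(1+z²) = 1.39 + 2×1.29×√(1+0.7²) = 4.539 m
R = A/P = 2.958/4.539 = 0.6516 m
S = (Q·n / (1·A·R^(2/3)))² = (1.47×0.032 / (1×2.958×0.7516))² = 0.0004477

0.000448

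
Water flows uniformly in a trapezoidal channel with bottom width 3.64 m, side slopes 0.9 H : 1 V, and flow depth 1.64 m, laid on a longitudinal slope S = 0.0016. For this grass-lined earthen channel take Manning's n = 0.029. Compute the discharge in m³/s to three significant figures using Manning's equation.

A = (b + z·y)·y = (3.64 + 0.9×1.64)×1.64 = 8.390 m²
P = b + 2y√(1+z²) = 3.64 + 2×1.64×√(1+0.9²) = 8.053 m
R = A/P = 8.390/8.053 = 1.042 m
Q = (1/n)·A·R^(2/3)·S^(1/2) = (1/0.029) × 8.390 × 1.042^(2/3) × 0.0016^(1/2) = 11.89 m³/s

11.9 m³/s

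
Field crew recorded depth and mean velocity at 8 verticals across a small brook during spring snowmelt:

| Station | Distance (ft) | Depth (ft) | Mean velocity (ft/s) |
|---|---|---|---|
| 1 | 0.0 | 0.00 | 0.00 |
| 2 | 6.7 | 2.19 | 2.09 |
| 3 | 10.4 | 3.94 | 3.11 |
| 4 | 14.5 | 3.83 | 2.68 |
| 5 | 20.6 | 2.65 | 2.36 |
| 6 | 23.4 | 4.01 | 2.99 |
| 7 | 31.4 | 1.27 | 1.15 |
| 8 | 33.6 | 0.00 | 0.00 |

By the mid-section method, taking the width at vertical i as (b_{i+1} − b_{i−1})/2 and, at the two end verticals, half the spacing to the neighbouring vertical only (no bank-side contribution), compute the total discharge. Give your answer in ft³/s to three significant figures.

w_2 = (10.4 − 0.0)/2 = 5.2 ft; q_2 = 2.09 × 2.19 × 5.2 = 23.80 ft³/s
w_3 = (14.5 − 6.7)/2 = 3.9 ft; q_3 = 3.11 × 3.94 × 3.9 = 47.79 ft³/s
w_4 = (20.6 − 10.4)/2 = 5.1 ft; q_4 = 2.68 × 3.83 × 5.1 = 52.35 ft³/s
w_5 = (23.4 − 14.5)/2 = 4.45 ft; q_5 = 2.36 × 2.65 × 4.45 = 27.83 ft³/s
w_6 = (31.4 − 20.6)/2 = 5.4 ft; q_6 = 2.99 × 4.01 × 5.4 = 64.75 ft³/s
w_7 = (33.6 − 23.4)/2 = 5.1 ft; q_7 = 1.15 × 1.27 × 5.1 = 7.449 ft³/s
Stations 1, 8 contribute zero (depth or velocity is 0).
Q = Σ qᵢ = 224.0 ft³/s

224 ft³/s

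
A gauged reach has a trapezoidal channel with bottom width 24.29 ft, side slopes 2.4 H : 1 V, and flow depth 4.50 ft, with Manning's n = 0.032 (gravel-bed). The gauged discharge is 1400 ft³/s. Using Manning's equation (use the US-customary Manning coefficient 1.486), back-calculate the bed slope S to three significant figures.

0.00739

A = (b + z·y)·y = (24.29 + 2.4×4.50)×4.50 = 157.9 ft²
P = b + 2y√(1+z²) = 24.29 + 2×4.50×√(1+2.4²) = 47.69 ft
R = A/P = 157.9/47.69 = 3.311 ft
S = (Q·n / (1.486·A·R^(2/3)))² = (1400×0.032 / (1.486×157.9×2.221))² = 0.007386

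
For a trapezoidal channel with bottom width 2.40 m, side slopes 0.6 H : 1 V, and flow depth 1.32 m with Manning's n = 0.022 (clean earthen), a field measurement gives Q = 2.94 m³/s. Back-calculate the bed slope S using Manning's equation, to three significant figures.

0.000334

A = (b + z·y)·y = (2.40 + 0.6×1.32)×1.32 = 4.213 m²
P = b + 2y√(1+z²) = 2.40 + 2×1.32×√(1+0.6²) = 5.479 m
R = A/P = 4.213/5.479 = 0.7691 m
S = (Q·n / (1·A·R^(2/3)))² = (2.94×0.022 / (1×4.213×0.8394))² = 0.0003344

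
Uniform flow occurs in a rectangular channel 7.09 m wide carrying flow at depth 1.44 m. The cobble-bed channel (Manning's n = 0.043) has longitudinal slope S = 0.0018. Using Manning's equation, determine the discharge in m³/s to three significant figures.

10.2 m³/s

A = b·y = 7.09 × 1.44 = 10.21 m²
P = b + 2y = 7.09 + 2×1.44 = 9.970 m
R = A/P = 10.21/9.970 = 1.024 m
Q = (1/n)·A·R^(2/3)·S^(1/2) = (1/0.043) × 10.21 × 1.024^(2/3) × 0.0018^(1/2) = 10.23 m³/s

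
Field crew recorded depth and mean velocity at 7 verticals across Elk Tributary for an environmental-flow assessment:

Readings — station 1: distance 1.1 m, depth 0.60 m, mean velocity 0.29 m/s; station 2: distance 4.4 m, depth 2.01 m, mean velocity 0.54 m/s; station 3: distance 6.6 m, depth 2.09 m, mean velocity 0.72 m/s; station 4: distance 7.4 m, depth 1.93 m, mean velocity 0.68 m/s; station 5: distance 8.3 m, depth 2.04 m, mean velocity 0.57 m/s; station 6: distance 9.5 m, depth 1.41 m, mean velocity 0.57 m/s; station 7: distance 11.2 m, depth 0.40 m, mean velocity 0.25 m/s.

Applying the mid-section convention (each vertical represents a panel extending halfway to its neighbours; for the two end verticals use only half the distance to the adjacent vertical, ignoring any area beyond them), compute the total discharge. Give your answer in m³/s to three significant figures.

w_1 = (4.4 − 1.1)/2 = 1.65 m; q_1 = 0.29 × 0.60 × 1.65 = 0.2871 m³/s
w_2 = (6.6 − 1.1)/2 = 2.75 m; q_2 = 0.54 × 2.01 × 2.75 = 2.985 m³/s
w_3 = (7.4 − 4.4)/2 = 1.5 m; q_3 = 0.72 × 2.09 × 1.5 = 2.257 m³/s
w_4 = (8.3 − 6.6)/2 = 0.85 m; q_4 = 0.68 × 1.93 × 0.85 = 1.116 m³/s
w_5 = (9.5 − 7.4)/2 = 1.05 m; q_5 = 0.57 × 2.04 × 1.05 = 1.221 m³/s
w_6 = (11.2 − 8.3)/2 = 1.45 m; q_6 = 0.57 × 1.41 × 1.45 = 1.165 m³/s
w_7 = (11.2 − 9.5)/2 = 0.85 m; q_7 = 0.25 × 0.40 × 0.85 = 0.08500 m³/s
Q = Σ qᵢ = 9.116 m³/s

9.12 m³/s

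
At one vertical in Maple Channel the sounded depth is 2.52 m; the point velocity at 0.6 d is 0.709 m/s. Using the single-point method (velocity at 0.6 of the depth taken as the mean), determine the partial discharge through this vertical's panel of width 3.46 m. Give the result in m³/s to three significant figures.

v̄ = v₀.₆ = 0.709 m/s
q = v̄ × d × w = 0.7090 × 2.52 × 3.46 = 6.182 m³/s

6.18 m³/s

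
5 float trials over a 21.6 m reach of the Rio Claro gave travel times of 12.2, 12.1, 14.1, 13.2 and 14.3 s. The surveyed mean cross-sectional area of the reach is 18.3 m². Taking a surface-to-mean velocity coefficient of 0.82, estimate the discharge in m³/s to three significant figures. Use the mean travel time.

24.6 m³/s

t̄ = (12.2 + 12.1 + 14.1 + 13.2 + 14.3) / 5 = 13.18 s
v_surface = L / t̄ = 21.6 / 13.18 = 1.639 m/s
v_mean = 0.82 × 1.639 = 1.344 m/s
Q = A × v_mean = 18.3 × 1.344 = 24.59 m³/s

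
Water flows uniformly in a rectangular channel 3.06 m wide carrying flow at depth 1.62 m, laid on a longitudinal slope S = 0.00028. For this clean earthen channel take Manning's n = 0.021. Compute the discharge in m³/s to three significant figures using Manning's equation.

A = b·y = 3.06 × 1.62 = 4.957 m²
P = b + 2y = 3.06 + 2×1.62 = 6.300 m
R = A/P = 4.957/6.300 = 0.7869 m
Q = (1/n)·A·R^(2/3)·S^(1/2) = (1/0.021) × 4.957 × 0.7869^(2/3) × 0.00028^(1/2) = 3.367 m³/s

3.37 m³/s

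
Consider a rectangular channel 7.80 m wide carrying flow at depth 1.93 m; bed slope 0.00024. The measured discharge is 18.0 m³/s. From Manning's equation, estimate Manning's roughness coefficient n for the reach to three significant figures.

A = b·y = 7.80 × 1.93 = 15.05 m²
P = b + 2y = 7.80 + 2×1.93 = 11.66 m
R = A/P = 15.05/11.66 = 1.291 m
n = (1/Q)·A·R^(2/3)·S^(1/2) = (1/18.0) × 15.05 × 1.186 × 0.01549 = 0.01536

0.0154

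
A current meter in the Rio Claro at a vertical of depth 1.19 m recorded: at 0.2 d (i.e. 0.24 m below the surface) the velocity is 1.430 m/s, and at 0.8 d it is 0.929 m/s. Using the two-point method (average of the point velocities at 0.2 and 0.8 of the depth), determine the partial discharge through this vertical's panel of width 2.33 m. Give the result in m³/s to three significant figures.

3.27 m³/s

v̄ = (1.430 + 0.929) / 2 = 1.180 m/s
q = v̄ × d × w = 1.180 × 1.19 × 2.33 = 3.270 m³/s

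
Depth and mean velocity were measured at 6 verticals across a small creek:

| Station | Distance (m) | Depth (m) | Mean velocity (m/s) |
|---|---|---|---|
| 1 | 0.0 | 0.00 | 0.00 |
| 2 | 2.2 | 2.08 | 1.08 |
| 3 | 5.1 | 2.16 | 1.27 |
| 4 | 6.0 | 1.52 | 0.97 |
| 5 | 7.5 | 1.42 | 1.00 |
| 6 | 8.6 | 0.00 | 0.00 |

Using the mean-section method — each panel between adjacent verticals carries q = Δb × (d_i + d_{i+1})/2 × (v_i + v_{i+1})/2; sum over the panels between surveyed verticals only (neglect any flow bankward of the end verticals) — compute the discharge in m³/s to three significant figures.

Panel 1-2: Δb = 2.2 m, d̄ = (0.00+2.08)/2 = 1.04, v̄ = (0.00+1.08)/2 = 0.54 → q = 2.2×1.04×0.54 = 1.236 m³/s
Panel 2-3: Δb = 2.9 m, d̄ = (2.08+2.16)/2 = 2.12, v̄ = (1.08+1.27)/2 = 1.175 → q = 2.9×2.12×1.175 = 7.224 m³/s
Panel 3-4: Δb = 0.9 m, d̄ = (2.16+1.52)/2 = 1.84, v̄ = (1.27+0.97)/2 = 1.12 → q = 0.9×1.84×1.12 = 1.855 m³/s
Panel 4-5: Δb = 1.5 m, d̄ = (1.52+1.42)/2 = 1.47, v̄ = (0.97+1.00)/2 = 0.985 → q = 1.5×1.47×0.985 = 2.172 m³/s
Panel 5-6: Δb = 1.1 m, d̄ = (1.42+0.00)/2 = 0.71, v̄ = (1.00+0.00)/2 = 0.5 → q = 1.1×0.71×0.5 = 0.3905 m³/s
Q = Σ q = 12.88 m³/s

12.9 m³/s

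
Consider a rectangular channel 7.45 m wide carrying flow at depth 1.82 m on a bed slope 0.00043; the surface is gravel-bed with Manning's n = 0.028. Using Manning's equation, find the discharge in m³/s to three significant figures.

A = b·y = 7.45 × 1.82 = 13.56 m²
P = b + 2y = 7.45 + 2×1.82 = 11.09 m
R = A/P = 13.56/11.09 = 1.223 m
Q = (1/n)·A·R^(2/3)·S^(1/2) = (1/0.028) × 13.56 × 1.223^(2/3) × 0.00043^(1/2) = 11.48 m³/s

11.5 m³/s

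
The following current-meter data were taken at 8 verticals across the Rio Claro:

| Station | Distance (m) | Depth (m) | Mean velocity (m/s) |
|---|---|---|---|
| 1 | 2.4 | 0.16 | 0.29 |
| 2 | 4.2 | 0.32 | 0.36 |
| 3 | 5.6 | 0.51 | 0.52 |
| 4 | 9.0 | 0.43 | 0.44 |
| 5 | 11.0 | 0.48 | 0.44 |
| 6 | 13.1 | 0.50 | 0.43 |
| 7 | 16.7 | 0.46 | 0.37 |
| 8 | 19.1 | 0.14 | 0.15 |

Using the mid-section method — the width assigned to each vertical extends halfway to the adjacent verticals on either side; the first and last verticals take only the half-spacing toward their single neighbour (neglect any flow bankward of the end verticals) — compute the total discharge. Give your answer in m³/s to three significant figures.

w_1 = (4.2 − 2.4)/2 = 0.9 m; q_1 = 0.29 × 0.16 × 0.9 = 0.04176 m³/s
w_2 = (5.6 − 2.4)/2 = 1.6 m; q_2 = 0.36 × 0.32 × 1.6 = 0.1843 m³/s
w_3 = (9.0 − 4.2)/2 = 2.4 m; q_3 = 0.52 × 0.51 × 2.4 = 0.6365 m³/s
w_4 = (11.0 − 5.6)/2 = 2.7 m; q_4 = 0.44 × 0.43 × 2.7 = 0.5108 m³/s
w_5 = (13.1 − 9.0)/2 = 2.05 m; q_5 = 0.44 × 0.48 × 2.05 = 0.4330 m³/s
w_6 = (16.7 − 11.0)/2 = 2.85 m; q_6 = 0.43 × 0.50 × 2.85 = 0.6128 m³/s
w_7 = (19.1 − 13.1)/2 = 3 m; q_7 = 0.37 × 0.46 × 3 = 0.5106 m³/s
w_8 = (19.1 − 16.7)/2 = 1.2 m; q_8 = 0.15 × 0.14 × 1.2 = 0.02520 m³/s
Q = Σ qᵢ = 2.955 m³/s

2.95 m³/s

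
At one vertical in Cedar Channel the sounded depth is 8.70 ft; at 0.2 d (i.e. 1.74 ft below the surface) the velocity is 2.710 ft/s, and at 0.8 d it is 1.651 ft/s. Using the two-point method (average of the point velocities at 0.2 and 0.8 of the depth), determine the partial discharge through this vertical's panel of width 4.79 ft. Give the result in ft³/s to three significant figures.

v̄ = (2.710 + 1.651) / 2 = 2.181 ft/s
q = v̄ × d × w = 2.181 × 8.70 × 4.79 = 90.87 ft³/s

90.9 ft³/s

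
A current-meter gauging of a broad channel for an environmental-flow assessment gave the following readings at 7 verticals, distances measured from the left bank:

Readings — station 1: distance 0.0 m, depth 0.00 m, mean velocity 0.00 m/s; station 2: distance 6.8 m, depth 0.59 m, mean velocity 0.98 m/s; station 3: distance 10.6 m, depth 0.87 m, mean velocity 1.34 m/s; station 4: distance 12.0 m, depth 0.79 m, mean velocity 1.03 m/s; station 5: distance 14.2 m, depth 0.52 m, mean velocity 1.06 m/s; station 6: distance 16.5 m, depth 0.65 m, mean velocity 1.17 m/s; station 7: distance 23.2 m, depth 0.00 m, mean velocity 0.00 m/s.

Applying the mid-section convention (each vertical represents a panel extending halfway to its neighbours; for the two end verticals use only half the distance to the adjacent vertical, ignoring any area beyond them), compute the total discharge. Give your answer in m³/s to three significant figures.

12.2 m³/s

w_2 = (10.6 − 0.0)/2 = 5.3 m; q_2 = 0.98 × 0.59 × 5.3 = 3.064 m³/s
w_3 = (12.0 − 6.8)/2 = 2.6 m; q_3 = 1.34 × 0.87 × 2.6 = 3.031 m³/s
w_4 = (14.2 − 10.6)/2 = 1.8 m; q_4 = 1.03 × 0.79 × 1.8 = 1.465 m³/s
w_5 = (16.5 − 12.0)/2 = 2.25 m; q_5 = 1.06 × 0.52 × 2.25 = 1.240 m³/s
w_6 = (23.2 − 14.2)/2 = 4.5 m; q_6 = 1.17 × 0.65 × 4.5 = 3.422 m³/s
Stations 1, 7 contribute zero (depth or velocity is 0).
Q = Σ qᵢ = 12.22 m³/s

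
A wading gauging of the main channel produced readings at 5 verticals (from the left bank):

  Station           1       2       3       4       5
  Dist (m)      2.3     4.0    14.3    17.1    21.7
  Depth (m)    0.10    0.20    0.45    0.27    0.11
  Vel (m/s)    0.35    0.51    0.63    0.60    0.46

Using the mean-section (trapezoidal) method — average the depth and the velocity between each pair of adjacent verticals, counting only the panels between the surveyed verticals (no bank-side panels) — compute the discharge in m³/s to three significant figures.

Panel 1-2: Δb = 1.7 m, d̄ = (0.10+0.20)/2 = 0.15, v̄ = (0.35+0.51)/2 = 0.43 → q = 1.7×0.15×0.43 = 0.1097 m³/s
Panel 2-3: Δb = 10.3 m, d̄ = (0.20+0.45)/2 = 0.325, v̄ = (0.51+0.63)/2 = 0.57 → q = 10.3×0.325×0.57 = 1.908 m³/s
Panel 3-4: Δb = 2.8 m, d̄ = (0.45+0.27)/2 = 0.36, v̄ = (0.63+0.60)/2 = 0.615 → q = 2.8×0.36×0.615 = 0.6199 m³/s
Panel 4-5: Δb = 4.6 m, d̄ = (0.27+0.11)/2 = 0.19, v̄ = (0.60+0.46)/2 = 0.53 → q = 4.6×0.19×0.53 = 0.4632 m³/s
Q = Σ q = 3.101 m³/s

3.10 m³/s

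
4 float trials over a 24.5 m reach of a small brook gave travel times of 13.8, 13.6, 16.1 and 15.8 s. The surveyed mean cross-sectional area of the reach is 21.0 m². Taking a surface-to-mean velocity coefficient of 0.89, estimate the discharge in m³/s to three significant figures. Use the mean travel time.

t̄ = (13.8 + 13.6 + 16.1 + 15.8) / 4 = 14.825 s
v_surface = L / t̄ = 24.5 / 14.825 = 1.653 m/s
v_mean = 0.89 × 1.653 = 1.471 m/s
Q = A × v_mean = 21.0 × 1.471 = 30.89 m³/s

30.9 m³/s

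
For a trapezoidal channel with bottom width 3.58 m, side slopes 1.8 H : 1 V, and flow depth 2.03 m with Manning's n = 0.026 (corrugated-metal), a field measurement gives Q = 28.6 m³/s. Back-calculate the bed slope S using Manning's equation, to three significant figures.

A = (b + z·y)·y = (3.58 + 1.8×2.03)×2.03 = 14.69 m²
P = b + 2y√(1+z²) = 3.58 + 2×2.03×√(1+1.8²) = 11.94 m
R = A/P = 14.69/11.94 = 1.230 m
S = (Q·n / (1·A·R^(2/3)))² = (28.6×0.026 / (1×14.69×1.148))² = 0.001946

0.00195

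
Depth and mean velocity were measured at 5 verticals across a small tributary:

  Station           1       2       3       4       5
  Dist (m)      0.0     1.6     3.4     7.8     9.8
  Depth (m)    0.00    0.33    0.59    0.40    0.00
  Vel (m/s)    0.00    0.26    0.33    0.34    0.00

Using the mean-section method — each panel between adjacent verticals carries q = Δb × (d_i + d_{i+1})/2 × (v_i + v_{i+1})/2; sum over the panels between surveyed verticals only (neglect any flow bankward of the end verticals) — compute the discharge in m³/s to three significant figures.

1.08 m³/s

Panel 1-2: Δb = 1.6 m, d̄ = (0.00+0.33)/2 = 0.165, v̄ = (0.00+0.26)/2 = 0.13 → q = 1.6×0.165×0.13 = 0.03432 m³/s
Panel 2-3: Δb = 1.8 m, d̄ = (0.33+0.59)/2 = 0.46, v̄ = (0.26+0.33)/2 = 0.295 → q = 1.8×0.46×0.295 = 0.2443 m³/s
Panel 3-4: Δb = 4.4 m, d̄ = (0.59+0.40)/2 = 0.495, v̄ = (0.33+0.34)/2 = 0.335 → q = 4.4×0.495×0.335 = 0.7296 m³/s
Panel 4-5: Δb = 2 m, d̄ = (0.40+0.00)/2 = 0.2, v̄ = (0.34+0.00)/2 = 0.17 → q = 2×0.2×0.17 = 0.06800 m³/s
Q = Σ q = 1.076 m³/s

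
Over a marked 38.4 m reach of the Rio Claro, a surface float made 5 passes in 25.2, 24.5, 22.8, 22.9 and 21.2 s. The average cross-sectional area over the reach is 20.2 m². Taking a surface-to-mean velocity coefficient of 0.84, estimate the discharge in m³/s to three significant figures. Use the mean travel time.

27.9 m³/s

t̄ = (25.2 + 24.5 + 22.8 + 22.9 + 21.2) / 5 = 23.32 s
v_surface = L / t̄ = 38.4 / 23.32 = 1.647 m/s
v_mean = 0.84 × 1.647 = 1.383 m/s
Q = A × v_mean = 20.2 × 1.383 = 27.94 m³/s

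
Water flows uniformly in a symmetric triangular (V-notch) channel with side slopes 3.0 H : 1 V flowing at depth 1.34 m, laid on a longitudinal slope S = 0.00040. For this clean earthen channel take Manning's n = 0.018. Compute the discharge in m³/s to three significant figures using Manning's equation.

4.42 m³/s

A = z·y² = 3.0×1.34² = 5.387 m²
P = 2y√(1+z²) = 2×1.34×√(1+3.0²) = 8.475 m
R = A/P = 5.387/8.475 = 0.6356 m
Q = (1/n)·A·R^(2/3)·S^(1/2) = (1/0.018) × 5.387 × 0.6356^(2/3) × 0.00040^(1/2) = 4.425 m³/s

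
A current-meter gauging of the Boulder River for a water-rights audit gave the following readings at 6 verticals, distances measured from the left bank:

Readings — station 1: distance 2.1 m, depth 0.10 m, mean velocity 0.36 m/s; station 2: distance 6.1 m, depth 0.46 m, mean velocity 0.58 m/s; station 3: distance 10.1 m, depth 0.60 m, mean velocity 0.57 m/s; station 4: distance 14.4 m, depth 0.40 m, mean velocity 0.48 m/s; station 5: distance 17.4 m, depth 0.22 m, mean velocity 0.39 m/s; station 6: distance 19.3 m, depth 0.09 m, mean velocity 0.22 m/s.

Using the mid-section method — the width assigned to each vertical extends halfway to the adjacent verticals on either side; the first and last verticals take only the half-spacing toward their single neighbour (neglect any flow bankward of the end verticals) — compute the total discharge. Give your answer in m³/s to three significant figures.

w_1 = (6.1 − 2.1)/2 = 2 m; q_1 = 0.36 × 0.10 × 2 = 0.07200 m³/s
w_2 = (10.1 − 2.1)/2 = 4 m; q_2 = 0.58 × 0.46 × 4 = 1.067 m³/s
w_3 = (14.4 − 6.1)/2 = 4.15 m; q_3 = 0.57 × 0.60 × 4.15 = 1.419 m³/s
w_4 = (17.4 − 10.1)/2 = 3.65 m; q_4 = 0.48 × 0.40 × 3.65 = 0.7008 m³/s
w_5 = (19.3 − 14.4)/2 = 2.45 m; q_5 = 0.39 × 0.22 × 2.45 = 0.2102 m³/s
w_6 = (19.3 − 17.4)/2 = 0.95 m; q_6 = 0.22 × 0.09 × 0.95 = 0.01881 m³/s
Q = Σ qᵢ = 3.488 m³/s

3.49 m³/s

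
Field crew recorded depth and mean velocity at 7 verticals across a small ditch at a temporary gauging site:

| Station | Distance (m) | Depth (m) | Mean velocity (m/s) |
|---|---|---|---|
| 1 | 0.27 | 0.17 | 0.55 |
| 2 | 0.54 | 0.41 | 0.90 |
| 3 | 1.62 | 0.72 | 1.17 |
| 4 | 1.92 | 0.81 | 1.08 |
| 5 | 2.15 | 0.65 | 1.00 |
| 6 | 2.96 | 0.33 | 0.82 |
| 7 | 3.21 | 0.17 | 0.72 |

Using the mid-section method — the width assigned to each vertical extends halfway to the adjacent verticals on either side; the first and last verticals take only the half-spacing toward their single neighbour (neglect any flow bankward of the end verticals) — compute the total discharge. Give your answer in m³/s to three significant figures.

w_1 = (0.54 − 0.27)/2 = 0.135 m; q_1 = 0.55 × 0.17 × 0.135 = 0.01262 m³/s
w_2 = (1.62 − 0.27)/2 = 0.675 m; q_2 = 0.90 × 0.41 × 0.675 = 0.2491 m³/s
w_3 = (1.92 − 0.54)/2 = 0.69 m; q_3 = 1.17 × 0.72 × 0.69 = 0.5813 m³/s
w_4 = (2.15 − 1.62)/2 = 0.265 m; q_4 = 1.08 × 0.81 × 0.265 = 0.2318 m³/s
w_5 = (2.96 − 1.92)/2 = 0.52 m; q_5 = 1.00 × 0.65 × 0.52 = 0.3380 m³/s
w_6 = (3.21 − 2.15)/2 = 0.53 m; q_6 = 0.82 × 0.33 × 0.53 = 0.1434 m³/s
w_7 = (3.21 − 2.96)/2 = 0.125 m; q_7 = 0.72 × 0.17 × 0.125 = 0.01530 m³/s
Q = Σ qᵢ = 1.571 m³/s

1.57 m³/s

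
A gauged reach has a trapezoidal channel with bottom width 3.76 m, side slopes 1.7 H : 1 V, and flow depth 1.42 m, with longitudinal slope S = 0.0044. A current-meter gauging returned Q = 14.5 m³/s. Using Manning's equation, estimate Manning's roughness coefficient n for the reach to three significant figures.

A = (b + z·y)·y = (3.76 + 1.7×1.42)×1.42 = 8.767 m²
P = b + 2y√(1+z²) = 3.76 + 2×1.42×√(1+1.7²) = 9.361 m
R = A/P = 8.767/9.361 = 0.9365 m
n = (1/Q)·A·R^(2/3)·S^(1/2) = (1/14.5) × 8.767 × 0.9572 × 0.06633 = 0.03839

0.0384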